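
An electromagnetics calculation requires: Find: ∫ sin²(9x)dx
Using identity sin²(u) = (1 - cos(2u))/2:
∫ (1 - cos(18x))/2 dx = x/2 - sin(18x)/36+C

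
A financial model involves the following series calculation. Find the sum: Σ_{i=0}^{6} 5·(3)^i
Geometric series: S=a(1 - r^n)/(1 - r)
a=5, r=3, n=7
S=5(1-2187)/-2=5465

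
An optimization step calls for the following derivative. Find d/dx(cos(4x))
Chain rule: d/dx[cos(u)] = -sin(u)·u' where u = 4x
u' = 4

Answer: -4·sin(4x)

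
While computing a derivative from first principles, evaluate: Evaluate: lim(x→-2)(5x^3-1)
Polynomial is continuous, so substitute x = -2:
5·(-2)^3 - 1 = -41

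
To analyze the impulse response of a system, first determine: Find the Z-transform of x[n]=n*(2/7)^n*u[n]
Using the property Z{n*a^n*u[n]}=az/(z-a)^2
With a=2/7: X(z)=(2/7)z/(z - 2/7)^2, |z| > 2/7

Answer: (2/7)z/(z - 2/7)^2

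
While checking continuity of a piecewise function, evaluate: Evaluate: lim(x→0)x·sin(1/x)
Squeeze theorem: -|x| ≤ x·sin(1/x) ≤ |x|
Since x → 0 as x → 0, by squeeze theorem the limit is 0

Answer: 0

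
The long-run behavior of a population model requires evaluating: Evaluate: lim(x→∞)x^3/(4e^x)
Apply L'Hôpital 3 times (∞/∞ each time):
Eventually get 3!/(4e^x) → 0

Answer: 0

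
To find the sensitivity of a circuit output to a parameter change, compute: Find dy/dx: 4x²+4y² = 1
Differentiate: 8x+8y·(dy/dx)=0
dy/dx=-8x/(8y)=-1·(x/y)

Answer: dy/dx=-1·(x/y)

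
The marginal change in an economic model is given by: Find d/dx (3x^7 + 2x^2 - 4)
Power rule: d/dx(ax^n) = n·a·x^(n-1)
Term by term: 21·x^6+4·x

Answer: 21x^6+4x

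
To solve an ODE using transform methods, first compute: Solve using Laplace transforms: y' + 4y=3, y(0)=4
Take L of both sides: sY(s) - 4 + 4Y(s)=3/s
Y(s)(s + 4)=3/s + 4
Y(s)=3/(s(s + 4)) + 4/(s + 4)
Partial fractions: 3/(s(s + 4))=(3/4)/s - (3/4)/(s + 4)
So Y(s)=(3/4)/s + (13/4)/(s + 4)
Inverse transform (L^(-1){1/s}=1, L^(-1){1/(s + 4)}=e^(-4t)):

Answer: y(t)=3/4 + (13/4)·e^(-4t)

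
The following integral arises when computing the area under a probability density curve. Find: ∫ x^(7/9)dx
Power rule: ∫ x^(7/9) dx=x^(16/9)/(16/9) + C

Answer: (9/16)·x^(16/9) + C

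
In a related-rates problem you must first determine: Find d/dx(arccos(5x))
d/dx[arccos(u)] = -u'/√(1-u²), u = 5x, u' = 5

Answer: -5/√(1-25x²)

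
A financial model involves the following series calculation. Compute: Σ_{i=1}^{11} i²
Using formula: Σ i^2 = n(n+1)(2n+1)/6 = 11·12·23/6 = 506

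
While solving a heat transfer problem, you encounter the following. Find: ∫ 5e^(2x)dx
Since d/dx[e^(2x)]=2e^(2x), we get 5/2 e^(2x)+C

Answer: (5/2)e^(2x)+C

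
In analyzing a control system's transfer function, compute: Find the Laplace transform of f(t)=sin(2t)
L{sin(wt)} = w/(s² + w²)
L{sin(2t)} = 2/(s² + 4)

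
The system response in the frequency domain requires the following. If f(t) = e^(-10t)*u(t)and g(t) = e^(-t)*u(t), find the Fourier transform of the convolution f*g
By the convolution theorem: F{f*g} = F(omega)*G(omega)
F(omega) = 1/(10+j*omega), G(omega) = 1/(1+j*omega)
F{f*g} = 1/((10+j*omega)(1+j*omega))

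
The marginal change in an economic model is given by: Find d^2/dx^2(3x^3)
Apply power rule 2 times:
d^1: 9x^2
d^2: 18x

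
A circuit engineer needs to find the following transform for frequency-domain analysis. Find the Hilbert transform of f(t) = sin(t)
The Hilbert transform shifts each frequency component by -pi/2.
H{sin(wt)} = -cos(wt)
With w = 1: H{sin(t)} = -cos(t)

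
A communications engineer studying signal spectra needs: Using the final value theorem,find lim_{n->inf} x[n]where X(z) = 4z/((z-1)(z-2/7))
Final value theorem: lim x[n] = lim_{z->1} (z-1) * X(z)
(z-1) * X(z) = 4z/(z-2/7)
As z->1: 4/(1-2/7) = 4/(5/7) = 28/5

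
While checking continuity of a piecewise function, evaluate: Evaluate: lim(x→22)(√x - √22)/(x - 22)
Multiply by conjugate (√x+√22)/(√x+√22):
= (x - 22)/((x - 22)(√x+√22)) = 1/(√x+√22)
As x → 22: 1/(2√22)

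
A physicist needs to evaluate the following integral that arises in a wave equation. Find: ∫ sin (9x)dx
Using substitution u=9x: ∫ sin(u) du/9=-cos(u)/9+C

Answer: (-1/9)cos(9x)+C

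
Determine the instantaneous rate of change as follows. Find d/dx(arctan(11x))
d/dx[arctan(u)] = u'/(1 + u²), u = 11x, u' = 11

Answer: 11/(1 + 121x²)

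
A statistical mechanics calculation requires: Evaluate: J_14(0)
J_n(0) = 0 for all n > 0 (Bessel function of first kind)
J_14(0) = 0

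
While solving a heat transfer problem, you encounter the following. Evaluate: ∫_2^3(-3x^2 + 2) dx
Step 1: Find antiderivative F(x) = -x^3 + 2x
Step 2: F(3) - F(2) = -21 - (-4) = -17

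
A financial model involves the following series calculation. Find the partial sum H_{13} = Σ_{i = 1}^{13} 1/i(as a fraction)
H_13=1 + 1/2 + 1/3 + ... + 1/13
=1145993/360360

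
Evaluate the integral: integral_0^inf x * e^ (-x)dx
This is a Gamma integral. Substitute u = 1x:
integral_0^inf x*e^(-x) dx = (1/1^2) integral_0^inf u^1*e^(-u) du
= Gamma(2)/1^2 = 1!/1^2 = 1/1

Answer: 1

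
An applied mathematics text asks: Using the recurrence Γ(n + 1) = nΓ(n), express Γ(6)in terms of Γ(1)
Γ(6) = 5Γ(5) = 5·4Γ(4) = ... = 5!·Γ(1) = 120·Γ(1)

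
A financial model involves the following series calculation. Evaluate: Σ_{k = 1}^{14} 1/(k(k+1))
Partial fractions: 1/(k(k+1)) = 1/k - 1/(k+1)
Telescoping sum: 1(1-1/15) = 1·14/15

Answer: 14/15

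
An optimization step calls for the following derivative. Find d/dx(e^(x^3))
Chain rule: d/dx[e^u]=e^u · u' where u=x^3
u'=3x^2

Answer: 3x^2·e^(x^3)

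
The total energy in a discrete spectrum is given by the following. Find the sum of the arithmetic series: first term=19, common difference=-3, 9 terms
Last term: a_n = 19 + (9 - 1)·-3 = -5
Sum = n(a_1 + a_n)/2 = 9(19 + (-5))/2 = 63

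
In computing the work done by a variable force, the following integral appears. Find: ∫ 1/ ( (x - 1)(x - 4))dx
Partial fractions: 1/((x-1)(x-4))=A/(x-1) + B/(x-4)
A=-1/3, B=1/3
∫ [-1/3· 1/(x-1) + 1/3· 1/(x-4)] dx
=(1/3)[ln|x-4| - ln|x-1|] + C

Answer: (1/3)·ln|(x-4)/(x-1)| + C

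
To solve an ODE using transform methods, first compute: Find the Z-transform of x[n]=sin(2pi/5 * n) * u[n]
Z{sin(w0*n)*u[n]}=z*sin(w0)/(z^2 - 2z*cos(w0) + 1)
With w0=2pi/5: X(z)=z*sin(2pi/5)/(z^2 - 2z*cos(2pi/5) + 1)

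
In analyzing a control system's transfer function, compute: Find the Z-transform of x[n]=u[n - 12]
Using the time-shift property: Z{u[n-12]}=z^(-12)*z/(z-1)
=z^(-11)/(z-1)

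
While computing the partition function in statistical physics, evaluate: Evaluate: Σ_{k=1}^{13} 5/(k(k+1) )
Partial fractions: 5/(k(k+1))=5/k - 5/(k+1)
Telescoping sum: 5(1-1/14)=5·13/14

Answer: 65/14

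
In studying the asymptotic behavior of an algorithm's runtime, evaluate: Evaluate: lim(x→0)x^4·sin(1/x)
Squeeze theorem: -|x^4| ≤ x^4·sin(1/x) ≤ |x^4|
Since x^4 → 0 as x → 0, by squeeze theorem the limit is 0

Answer: 0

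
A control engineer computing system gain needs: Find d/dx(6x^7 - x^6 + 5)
Power rule: d/dx(ax^n)=n·a·x^(n-1)
Term by term: 42·x^6-6·x^5

Answer: 42x^6-6x^5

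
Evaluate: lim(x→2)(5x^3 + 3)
Polynomial is continuous, so substitute x=2:
5·2^3+3=43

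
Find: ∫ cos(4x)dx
Using substitution u=4x: ∫ cos(u) du/4=sin(u)/4+C

Answer: (1/4)sin(4x)+C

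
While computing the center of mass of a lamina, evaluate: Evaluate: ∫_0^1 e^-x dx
Antiderivative: -e^-x
Evaluate: -(e^-1-1)

Answer: (e^-1-1)/(-1)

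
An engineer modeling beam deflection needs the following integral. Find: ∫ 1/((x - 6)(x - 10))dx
Partial fractions: 1/((x-6)(x-10)) = A/(x-6) + B/(x-10)
A = -1/4, B = 1/4
∫ [-1/4· 1/(x-6) + 1/4· 1/(x-10)] dx
= (1/4)[ln|x-10| - ln|x-6|] + C

Answer: (1/4)·ln|(x-10)/(x-6)| + C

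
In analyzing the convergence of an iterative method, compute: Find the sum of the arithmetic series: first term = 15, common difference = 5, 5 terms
Last term: a_n = 15+(5-1)·5 = 35
Sum = n(a_1+a_n)/2 = 5(15+35)/2 = 125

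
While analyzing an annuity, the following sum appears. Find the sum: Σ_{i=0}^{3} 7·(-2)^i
Geometric series: S=a(1 - r^n)/(1 - r)
a=7, r=-2, n=4
S=7(1 - 16)/3=-35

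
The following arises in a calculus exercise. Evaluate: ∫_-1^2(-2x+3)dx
Step 1: Find antiderivative F(x) = -x^2+3x
Step 2: F(2) - F(-1) = 2 - (-4) = 6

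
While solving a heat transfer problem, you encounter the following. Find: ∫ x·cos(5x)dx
By parts: u = x, dv = cos(5x) dx
du = dx, v = sin(5x)/5
= x·sin(5x)/5+cos(5x)/5²+C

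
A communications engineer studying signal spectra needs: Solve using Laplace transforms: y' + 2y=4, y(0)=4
Take L of both sides: sY(s)-4+2Y(s) = 4/s
Y(s)(s+2) = 4/s+4
Y(s) = 4/(s(s+2))+4/(s+2)
Partial fractions: 4/(s(s+2)) = 2/s - 2/(s+2)
So Y(s) = 2/s+2/(s+2)
Inverse transform (L^(-1){1/s} = 1, L^(-1){1/(s+2)} = e^(-2t)):

Answer: y(t) = 2+2·e^(-2t)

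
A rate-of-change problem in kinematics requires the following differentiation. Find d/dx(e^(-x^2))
Chain rule: d/dx[e^u] = e^u · u' where u = -x^2
u' = -2x

Answer: -2x·e^(-x^2)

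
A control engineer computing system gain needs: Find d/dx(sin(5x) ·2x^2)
Product rule: (fg)'=f'g+fg'
f=sin(5x), f'=5·cos(5x)
g=2x^2, g'=4x

Answer: 10·cos(5x)·x^2+4·sin(5x)·x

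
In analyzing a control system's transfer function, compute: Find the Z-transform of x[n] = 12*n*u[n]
Z{n * u[n]}=z/(z-1)^2
By linearity: Z{12 * n * u[n]}=12z/(z-1)^2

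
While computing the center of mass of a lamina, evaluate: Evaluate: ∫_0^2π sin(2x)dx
Antiderivative: -cos(2x)/2
Evaluate at bounds: [-cos(2·2π)/2] - [-cos(2·0)/2]
= (-(1)+(1))/2 = 0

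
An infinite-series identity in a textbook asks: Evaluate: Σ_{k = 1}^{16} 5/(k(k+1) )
Partial fractions: 5/(k(k + 1))=5/k - 5/(k + 1)
Telescoping sum: 5(1 - 1/17)=5·16/17

Answer: 80/17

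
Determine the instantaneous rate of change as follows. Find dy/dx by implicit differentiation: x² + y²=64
Differentiate both sides: 2x + 2y·(dy/dx)=0
Solve: dy/dx=-2x/(2y)=-x/y

Answer: dy/dx=-x/y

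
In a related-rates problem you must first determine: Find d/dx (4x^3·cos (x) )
Product rule: (fg)' = f'g+fg'
f = 4x^3, f' = 12x^2
g = cos(x), g' = -sin(x)

Answer: 12x^2·cos(x)-4x^3·sin(x)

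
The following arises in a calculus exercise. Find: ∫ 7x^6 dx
Using power rule: ∫ 7x^6 dx=7/7 x^7 + C=x^7 + C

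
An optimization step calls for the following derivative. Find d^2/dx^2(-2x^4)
Apply power rule 2 times:
d^1: -8x^3
d^2: -24x^2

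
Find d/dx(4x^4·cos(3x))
Product rule: (fg)'=f'g+fg'
f=4x^4, f'=16x^3
g=cos(3x), g'=-3·sin(3x)

Answer: 16x^3·cos(3x)-12x^4·sin(3x)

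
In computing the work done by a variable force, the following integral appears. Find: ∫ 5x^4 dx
Using power rule: ∫ 5x^4 dx=5/5 x^5 + C=x^5 + C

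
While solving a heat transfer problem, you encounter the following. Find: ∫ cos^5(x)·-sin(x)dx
Let u = cos(x), du = -sin(x) dx
∫ u^5 du = u^6/6+C

Answer: cos^6(x)/6+C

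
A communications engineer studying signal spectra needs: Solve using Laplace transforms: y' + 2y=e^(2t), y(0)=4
Take L: sY - 4 + 2Y = 1/(s-2)
Y(s + 2) = 1/(s-2) + 4
Y = 1/((s-2)(s + 2)) + 4/(s + 2)
Partial fractions: 1/((s-2)(s + 2)) = (1/4)/(s-2) - (1/4)/(s + 2)
So Y = (1/4)/(s-2) + (15/4)/(s + 2)
Inverse Laplace transform (L^(-1){1/(s-2)} = e^(2t), L^(-1){1/(s + 2)} = e^(-2t)):

Answer: y(t) = (1/4)·e^(2t) + (15/4)·e^(-2t)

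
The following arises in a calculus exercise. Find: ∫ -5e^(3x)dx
Since d/dx[e^(3x)] = 3e^(3x), we get -5/3 e^(3x) + C

Answer: (-5/3)e^(3x) + C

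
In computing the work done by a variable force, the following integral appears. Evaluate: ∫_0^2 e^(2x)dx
Antiderivative: (1/2)e^(2x)
Evaluate: (1/2)(e^4-1)

Answer: (e^4-1)/2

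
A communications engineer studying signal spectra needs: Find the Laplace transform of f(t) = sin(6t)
L{sin(wt)}=w/(s² + w²)
L{sin(6t)}=6/(s² + 36)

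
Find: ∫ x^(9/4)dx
Power rule: ∫ x^(9/4) dx = x^(13/4)/(13/4) + C

Answer: (4/13)·x^(13/4) + C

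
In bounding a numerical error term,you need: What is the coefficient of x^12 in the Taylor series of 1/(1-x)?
1/(1-x) = Σ x^n for |x|<1
All coefficients are 1

Answer: 1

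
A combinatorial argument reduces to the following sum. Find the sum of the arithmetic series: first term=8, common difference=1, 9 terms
Last term: a_n = 8 + (9 - 1)·1 = 16
Sum = n(a_1 + a_n)/2 = 9(8 + 16)/2 = 108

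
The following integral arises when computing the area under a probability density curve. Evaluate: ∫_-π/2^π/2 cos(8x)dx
Antiderivative: sin(8x)/8
Evaluate at bounds: [sin(8·π/2)/8] - [sin(8·-π/2)/8]
=((0) - (0))/8=0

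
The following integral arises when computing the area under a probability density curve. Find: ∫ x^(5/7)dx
Power rule: ∫ x^(5/7) dx=x^(12/7)/(12/7) + C

Answer: (7/12)·x^(12/7) + C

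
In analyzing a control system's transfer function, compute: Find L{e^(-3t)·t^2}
First shifting: L{e^(at)f(t)} = F(s-a)
L{t^2} = 2/s^3
Shift s → s+3: 2/(s+3)^3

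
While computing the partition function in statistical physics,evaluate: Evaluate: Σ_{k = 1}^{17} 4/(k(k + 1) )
Partial fractions: 4/(k(k+1)) = 4/k - 4/(k+1)
Telescoping sum: 4(1-1/18) = 4·17/18

Answer: 34/9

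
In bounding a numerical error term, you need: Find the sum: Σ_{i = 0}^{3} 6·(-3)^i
Geometric series: S = a(1 - r^n)/(1 - r)
a = 6, r = -3, n = 4
S = 6(1-81)/4 = -120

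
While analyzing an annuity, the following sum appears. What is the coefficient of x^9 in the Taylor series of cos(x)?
cos(x) has only even powers. Coefficient of x^9=0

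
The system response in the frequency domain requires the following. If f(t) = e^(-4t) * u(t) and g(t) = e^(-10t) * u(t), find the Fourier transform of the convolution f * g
By the convolution theorem: F{f*g} = F(omega)*G(omega)
F(omega) = 1/(4 + j*omega), G(omega) = 1/(10 + j*omega)
F{f*g} = 1/((4 + j*omega)(10 + j*omega))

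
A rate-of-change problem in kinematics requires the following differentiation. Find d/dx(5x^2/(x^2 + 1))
Quotient rule: (f/g)'=(f'g - fg')/g²
f=5x^2, f'=10x
g=x^2 + 1, g'=2x

Answer: (10x·(x^2 + 1) - 10x^3)/(x^2 + 1)²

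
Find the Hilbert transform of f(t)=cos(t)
The Hilbert transform shifts each frequency component by -pi/2.
H{cos(wt)}=sin(wt)
With w=1: H{cos(t)}=sin(t)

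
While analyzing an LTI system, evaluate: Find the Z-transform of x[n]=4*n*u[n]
Z{n*u[n]}=z/(z-1)^2
By linearity: Z{4*n*u[n]}=4z/(z-1)^2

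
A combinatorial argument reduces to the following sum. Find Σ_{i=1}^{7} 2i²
= 2·n(n + 1)(2n + 1)/6 = 2·7·8·15/6 = 280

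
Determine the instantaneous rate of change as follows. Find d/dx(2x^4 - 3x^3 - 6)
Power rule: d/dx(ax^n) = n·a·x^(n-1)
Term by term: 8·x^3-9·x^2

Answer: 8x^3-9x^2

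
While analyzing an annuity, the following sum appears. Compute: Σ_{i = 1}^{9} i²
Using formula: Σ i^2=n(n + 1)(2n + 1)/6=9·10·19/6=285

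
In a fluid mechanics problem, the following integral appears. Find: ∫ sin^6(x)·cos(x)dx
Let u=sin(x), du=cos(x) dx
∫ u^6 du=u^7/7 + C

Answer: sin^7(x)/7 + C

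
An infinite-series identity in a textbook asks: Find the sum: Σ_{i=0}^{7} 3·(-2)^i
Geometric series: S = a(1 - r^n)/(1 - r)
a = 3, r = -2, n = 8
S = 3(1-256)/3 = -255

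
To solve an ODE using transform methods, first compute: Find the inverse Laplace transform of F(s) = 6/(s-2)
L^(-1){6/(s-a)} = c·e^(at)
Here a = 2, c = 6

Answer: 6e^(2t)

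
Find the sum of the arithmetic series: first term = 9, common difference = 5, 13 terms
Last term: a_n=9 + (13 - 1)·5=69
Sum=n(a_1 + a_n)/2=13(9 + 69)/2=507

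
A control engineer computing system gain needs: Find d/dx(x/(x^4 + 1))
Quotient rule: (f/g)' = (f'g - fg')/g²
f = x, f' = 1
g = x^4+1, g' = 4x^3

Answer: (1·(x^4+1)-4x^4)/(x^4+1)²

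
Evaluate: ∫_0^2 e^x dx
Antiderivative: e^x
Evaluate: (e^2 - 1)

Answer: e^2 - 1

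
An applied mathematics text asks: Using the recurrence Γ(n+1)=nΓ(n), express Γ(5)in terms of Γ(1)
Γ(5) = 4Γ(4) = 4·3Γ(3) = ... = 4!·Γ(1) = 24·Γ(1)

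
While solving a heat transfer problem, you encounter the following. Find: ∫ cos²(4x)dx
Using identity cos²(u)=(1 + cos(2u))/2:
∫ (1 + cos(8x))/2 dx=x/2 + sin(8x)/16 + C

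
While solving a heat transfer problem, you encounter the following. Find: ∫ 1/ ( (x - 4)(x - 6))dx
Partial fractions: 1/((x-4)(x-6))=A/(x-4)+B/(x-6)
A=-1/2, B=1/2
∫ [-1/2· 1/(x-4)+1/2· 1/(x-6)] dx
=(1/2)[ln|x-6| - ln|x-4|]+C

Answer: (1/2)·ln|(x-6)/(x-4)|+C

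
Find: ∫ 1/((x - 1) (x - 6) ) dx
Partial fractions: 1/((x-1)(x-6))=A/(x-1) + B/(x-6)
A=-1/5, B=1/5
∫ [-1/5· 1/(x-1) + 1/5· 1/(x-6)] dx
=(1/5)[ln|x-6| - ln|x-1|] + C

Answer: (1/5)·ln|(x-6)/(x-1)| + C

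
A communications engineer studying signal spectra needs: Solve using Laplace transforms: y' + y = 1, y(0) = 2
Take L of both sides: sY(s) - 2 + Y(s) = 1/s
Y(s)(s + 1) = 1/s + 2
Y(s) = 1/(s(s + 1)) + 2/(s + 1)
Partial fractions: 1/(s(s + 1)) = 1/s - 1/(s + 1)
So Y(s) = 1/s + 1/(s + 1)
Inverse transform (L^(-1){1/s} = 1, L^(-1){1/(s + 1)} = e^(-t)):

Answer: y(t) = 1 + e^(-t)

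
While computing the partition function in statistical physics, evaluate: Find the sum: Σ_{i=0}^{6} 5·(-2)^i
Geometric series: S=a(1 - r^n)/(1 - r)
a=5, r=-2, n=7
S=5(1+128)/3=215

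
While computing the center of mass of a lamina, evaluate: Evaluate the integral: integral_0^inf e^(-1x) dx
integral_0^inf e^(-1x) dx=[-1/1*e^(-1x)]_0^inf
=0 - (-1/1)=1/1

Answer: 1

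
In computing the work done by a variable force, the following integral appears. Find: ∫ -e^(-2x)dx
Since d/dx[e^(-2x)]=-2e^(-2x), we get 1/2 e^(-2x)+C

Answer: (1/2)e^(-2x)+C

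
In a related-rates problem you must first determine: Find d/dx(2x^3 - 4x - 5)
Power rule: d/dx(ax^n)=n·a·x^(n-1)
Term by term: 6·x^2-4

Answer: 6x^2-4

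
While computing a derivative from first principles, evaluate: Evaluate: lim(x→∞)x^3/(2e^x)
Apply L'Hôpital 3 times (∞/∞ each time):
Eventually get 3!/(2e^x) → 0

Answer: 0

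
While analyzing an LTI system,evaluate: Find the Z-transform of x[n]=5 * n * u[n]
Z{n*u[n]} = z/(z-1)^2
By linearity: Z{5*n*u[n]} = 5z/(z-1)^2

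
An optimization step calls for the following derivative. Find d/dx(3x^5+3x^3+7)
Power rule: d/dx(ax^n) = n·a·x^(n-1)
Term by term: 15·x^4+9·x^2

Answer: 15x^4+9x^2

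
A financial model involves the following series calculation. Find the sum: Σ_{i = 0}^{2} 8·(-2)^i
Geometric series: S = a(1 - r^n)/(1 - r)
a = 8, r = -2, n = 3
S = 8(1 + 8)/3 = 24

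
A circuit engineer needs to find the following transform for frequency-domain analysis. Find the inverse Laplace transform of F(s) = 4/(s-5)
L^(-1){4/(s-a)} = c·e^(at)
Here a = 5, c = 4

Answer: 4e^(5t)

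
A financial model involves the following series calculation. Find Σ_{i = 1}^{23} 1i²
= 1·n(n + 1)(2n + 1)/6 = 1·23·24·47/6 = 4324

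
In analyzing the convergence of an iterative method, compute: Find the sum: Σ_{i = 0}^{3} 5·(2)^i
Geometric series: S=a(1 - r^n)/(1 - r)
a=5, r=2, n=4
S=5(1 - 16)/-1=75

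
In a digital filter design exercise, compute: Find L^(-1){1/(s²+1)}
L^(-1){w/(s² + w²)}=sin(wt)
Here w=1

Answer: sin(t)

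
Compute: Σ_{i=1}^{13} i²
Using formula: Σ i^2 = n(n + 1)(2n + 1)/6 = 13·14·27/6 = 819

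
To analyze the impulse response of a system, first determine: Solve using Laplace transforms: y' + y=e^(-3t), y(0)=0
Take L: sY - 0 + Y = 1/(s + 3)
Y(s + 1) = 1/(s + 3) + 0
Y = 1/((s + 3)(s + 1)) + 0/(s + 1)
Partial fractions: 1/((s + 3)(s + 1)) = -(1/2)/(s + 3) + (1/2)/(s + 1)
So Y = -(1/2)/(s + 3) + (1/2)/(s + 1)
Inverse Laplace transform (L^(-1){1/(s + 3)} = e^(-3t), L^(-1){1/(s + 1)} = e^(-t)):

Answer: y(t) = (-1/2)·e^(-3t) + (1/2)·e^(-t)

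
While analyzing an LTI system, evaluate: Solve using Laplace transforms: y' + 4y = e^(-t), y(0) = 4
Take L: sY - 4 + 4Y = 1/(s + 1)
Y(s + 4) = 1/(s + 1) + 4
Y = 1/((s + 1)(s + 4)) + 4/(s + 4)
Partial fractions: 1/((s + 1)(s + 4)) = (1/3)/(s + 1) - (1/3)/(s + 4)
So Y = (1/3)/(s + 1) + (11/3)/(s + 4)
Inverse Laplace transform (L^(-1){1/(s + 1)} = e^(-t), L^(-1){1/(s + 4)} = e^(-4t)):

Answer: y(t) = (1/3)·e^(-t) + (11/3)·e^(-4t)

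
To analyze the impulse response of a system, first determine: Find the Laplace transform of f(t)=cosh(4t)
L{cosh(at)} = s/(s²-a²)
L{cosh(4t)} = s/(s²-16)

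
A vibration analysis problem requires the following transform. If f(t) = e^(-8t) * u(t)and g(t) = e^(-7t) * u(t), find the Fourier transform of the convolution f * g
By the convolution theorem: F{f*g}=F(omega)*G(omega)
F(omega)=1/(8 + j*omega), G(omega)=1/(7 + j*omega)
F{f*g}=1/((8 + j*omega)(7 + j*omega))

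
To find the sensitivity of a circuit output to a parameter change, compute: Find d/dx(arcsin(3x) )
d/dx[arcsin(u)]=u'/√(1-u²), u=3x, u'=3

Answer: 3/√(1-9x²)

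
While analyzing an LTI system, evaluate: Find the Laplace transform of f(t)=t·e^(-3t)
L{t·e^(at)}=1/(s-a)²
L{t·e^(-3t)}=1/(s + 3)²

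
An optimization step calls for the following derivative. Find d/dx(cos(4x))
Chain rule: d/dx[cos(u)] = -sin(u)·u' where u = 4x
u' = 4

Answer: -4·sin(4x)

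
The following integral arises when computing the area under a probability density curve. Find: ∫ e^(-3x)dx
Since d/dx[e^(-3x)] = -3e^(-3x), we get -1/3 e^(-3x)+C

Answer: (-1/3)e^(-3x)+C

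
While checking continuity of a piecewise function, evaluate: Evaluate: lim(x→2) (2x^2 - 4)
Polynomial is continuous, so substitute x=2:
2·2^2 - 4=4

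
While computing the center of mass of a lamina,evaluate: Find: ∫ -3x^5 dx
Using power rule: ∫ -3x^5 dx=-3/6 x^6 + C=(-1/2)x^6 + C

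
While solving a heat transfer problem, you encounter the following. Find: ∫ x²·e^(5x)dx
Integration by parts twice:
First: u=x², dv=e^(5x) dx => x²e^(5x)/5 - (2/5)∫ xe^(5x) dx
Second (∫ xe^(5x) dx): xe^(5x)/5 - e^(5x)/25
Combining: e^(5x)(x²/5 - 2x/25 + 2/125) + C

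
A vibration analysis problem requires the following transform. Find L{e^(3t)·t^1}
First shifting: L{e^(at)f(t)}=F(s-a)
L{t^1}=1/s^2
Shift s → s-3: 1/(s-3)^2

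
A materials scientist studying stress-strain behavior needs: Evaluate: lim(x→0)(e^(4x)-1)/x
L'Hôpital (0/0): lim 4e^(4x)/1 = 4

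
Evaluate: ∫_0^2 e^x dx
Antiderivative: e^x
Evaluate: (e^2-1)

Answer: e^2-1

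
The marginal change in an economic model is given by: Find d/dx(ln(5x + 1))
Chain rule: d/dx[ln(u)]=u'/u where u=5x+1
u'=5

Answer: (5)/(5x+1)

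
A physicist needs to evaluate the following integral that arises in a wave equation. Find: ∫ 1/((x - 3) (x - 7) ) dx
Partial fractions: 1/((x-3)(x-7)) = A/(x-3) + B/(x-7)
A = -1/4, B = 1/4
∫ [-1/4· 1/(x-3) + 1/4· 1/(x-7)] dx
= (1/4)[ln|x-7| - ln|x-3|] + C

Answer: (1/4)·ln|(x-7)/(x-3)| + C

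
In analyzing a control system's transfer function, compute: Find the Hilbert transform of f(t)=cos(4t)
The Hilbert transform shifts each frequency component by -pi/2.
H{cos(wt)} = sin(wt)
With w = 4: H{cos(4t)} = sin(4t)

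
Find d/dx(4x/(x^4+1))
Quotient rule: (f/g)' = (f'g - fg')/g²
f = 4x, f' = 4
g = x^4+1, g' = 4x^3

Answer: (4·(x^4+1)-16x^4)/(x^4+1)²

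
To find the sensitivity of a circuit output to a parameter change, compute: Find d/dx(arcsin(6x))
d/dx[arcsin(u)] = u'/√(1-u²), u = 6x, u' = 6

Answer: 6/√(1 - 36x²)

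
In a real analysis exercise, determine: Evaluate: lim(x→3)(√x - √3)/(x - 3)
Multiply by conjugate (√x+√3)/(√x+√3):
=(x - 3)/((x - 3)(√x+√3))=1/(√x+√3)
As x → 3: 1/(2√3)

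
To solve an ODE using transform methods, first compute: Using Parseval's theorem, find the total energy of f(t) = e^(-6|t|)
Parseval's theorem: E = integral |f(t)|^2 dt = (1/2pi) integral |F(omega)|^2 domega
E = integral_{-inf}^{inf} e^(-12|t|) dt = 2*integral_0^inf e^(-12t) dt = 2/(2*6) = 1/6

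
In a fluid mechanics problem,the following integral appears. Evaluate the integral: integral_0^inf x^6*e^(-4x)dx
This is a Gamma integral. Substitute u = 4x (du = 4 dx):
integral_0^inf x^6 * e^(-4x) dx = (1/4^7) integral_0^inf u^6 * e^(-u) du
= Gamma(7)/4^7 = 6!/4^7 = 720/16384

Answer: 45/1024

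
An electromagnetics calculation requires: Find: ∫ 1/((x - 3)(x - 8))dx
Partial fractions: 1/((x-3)(x-8))=A/(x-3) + B/(x-8)
A=-1/5, B=1/5
∫ [-1/5· 1/(x-3) + 1/5· 1/(x-8)] dx
=(1/5)[ln|x-8| - ln|x-3|] + C

Answer: (1/5)·ln|(x-8)/(x-3)| + C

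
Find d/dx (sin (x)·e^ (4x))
Product rule: (fg)'=f'g + fg'
f=sin(x), f'=cos(x)
g=e^(4x), g'=4·e^(4x)

Answer: cos(x)·e^(4x) + 4·sin(x)·e^(4x)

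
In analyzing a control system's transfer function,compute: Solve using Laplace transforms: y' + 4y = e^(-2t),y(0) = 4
Take L: sY - 4 + 4Y=1/(s + 2)
Y(s + 4)=1/(s + 2) + 4
Y=1/((s + 2)(s + 4)) + 4/(s + 4)
Partial fractions: 1/((s + 2)(s + 4))=(1/2)/(s + 2) - (1/2)/(s + 4)
So Y=(1/2)/(s + 2) + (7/2)/(s + 4)
Inverse Laplace transform (L^(-1){1/(s + 2)}=e^(-2t), L^(-1){1/(s + 4)}=e^(-4t)):

Answer: y(t)=(1/2)·e^(-2t) + (7/2)·e^(-4t)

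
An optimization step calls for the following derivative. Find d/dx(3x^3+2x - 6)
Power rule: d/dx(ax^n) = n·a·x^(n-1)
Term by term: 9·x^2 + 2

Answer: 9x^2 + 2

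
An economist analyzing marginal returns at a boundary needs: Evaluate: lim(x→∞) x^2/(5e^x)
Apply L'Hôpital 2 times (∞/∞ each time):
Eventually get 2!/(5e^x) → 0

Answer: 0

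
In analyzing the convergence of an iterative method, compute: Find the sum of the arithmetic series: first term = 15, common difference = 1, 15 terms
Last term: a_n = 15 + (15 - 1)·1 = 29
Sum = n(a_1 + a_n)/2 = 15(15 + 29)/2 = 330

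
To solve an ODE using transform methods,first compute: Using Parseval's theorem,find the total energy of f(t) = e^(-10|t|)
Parseval's theorem: E=integral |f(t)|^2 dt=(1/2pi) integral |F(omega)|^2 domega
E=integral_{-inf}^{inf} e^(-20|t|) dt=2*integral_0^inf e^(-20t) dt=2/(2*10)=1/10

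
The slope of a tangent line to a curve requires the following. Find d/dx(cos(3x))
Chain rule: d/dx[cos(u)] = -sin(u)·u' where u = 3x
u' = 3

Answer: -3·sin(3x)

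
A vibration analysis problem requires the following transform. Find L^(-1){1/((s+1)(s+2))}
Partial fractions: 1/((s + 1)(s + 2)) = A/(s + 1) + B/(s + 2)
Cover-up: A = 1/(s + 2)|_{s = -1} = 1; B = 1/(s + 1)|_{s = -2} = -1
L^(-1) = e^(-t) - e^(-2t)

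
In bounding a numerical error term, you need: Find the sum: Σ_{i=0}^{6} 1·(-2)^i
Geometric series: S=a(1 - r^n)/(1 - r)
a=1, r=-2, n=7
S=1(1+128)/3=43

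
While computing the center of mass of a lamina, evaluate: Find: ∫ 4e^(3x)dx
Since d/dx[e^(3x)] = 3e^(3x), we get 4/3 e^(3x)+C

Answer: (4/3)e^(3x)+C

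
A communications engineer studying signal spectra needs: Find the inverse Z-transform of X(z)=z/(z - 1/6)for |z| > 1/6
Standard pair: z/(z-a) <-> a^n*u[n] for causal signals
With a = 1/6: x[n] = (1/6)^n*u[n]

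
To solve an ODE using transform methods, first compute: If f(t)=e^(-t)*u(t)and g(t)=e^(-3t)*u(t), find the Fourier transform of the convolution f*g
By the convolution theorem: F{f*g} = F(omega)*G(omega)
F(omega) = 1/(1+j*omega), G(omega) = 1/(3+j*omega)
F{f*g} = 1/((1+j*omega)(3+j*omega))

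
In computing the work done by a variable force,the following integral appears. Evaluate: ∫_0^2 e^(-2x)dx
Antiderivative: (1/(-2))e^(-2x)
Evaluate: (1/(-2))(e^-4 - 1)

Answer: (e^-4 - 1)/(-2)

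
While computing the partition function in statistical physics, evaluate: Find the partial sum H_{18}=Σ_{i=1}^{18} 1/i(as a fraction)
H_18=1+1/2+1/3+...+1/18
=14274301/4084080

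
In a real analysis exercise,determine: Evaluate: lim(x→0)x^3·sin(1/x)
Squeeze theorem: -|x^3| ≤ x^3·sin(1/x) ≤ |x^3|
Since x^3 → 0 as x → 0, by squeeze theorem the limit is 0

Answer: 0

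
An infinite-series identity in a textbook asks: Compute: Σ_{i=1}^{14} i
Using formula: Σ i^1=n(n + 1)/2=14·15/2=105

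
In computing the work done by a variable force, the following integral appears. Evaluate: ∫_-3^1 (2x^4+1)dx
Step 1: Find antiderivative F(x)=(2/5)x^5+x
Step 2: F(1) - F(-3)=7/5 - (-501/5)=508/5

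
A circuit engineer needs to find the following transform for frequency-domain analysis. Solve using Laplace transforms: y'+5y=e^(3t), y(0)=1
Take L: sY - 1 + 5Y = 1/(s-3)
Y(s + 5) = 1/(s-3) + 1
Y = 1/((s-3)(s + 5)) + 1/(s + 5)
Partial fractions: 1/((s-3)(s + 5)) = (1/8)/(s-3) - (1/8)/(s + 5)
So Y = (1/8)/(s-3) + (7/8)/(s + 5)
Inverse Laplace transform (L^(-1){1/(s-3)} = e^(3t), L^(-1){1/(s + 5)} = e^(-5t)):

Answer: y(t) = (1/8)·e^(3t) + (7/8)·e^(-5t)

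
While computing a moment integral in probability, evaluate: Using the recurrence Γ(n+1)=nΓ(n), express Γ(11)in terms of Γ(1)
Γ(11) = 10Γ(10) = 10·9Γ(9) = ... = 10!·Γ(1) = 3628800·Γ(1)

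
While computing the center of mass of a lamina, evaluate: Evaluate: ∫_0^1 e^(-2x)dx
Antiderivative: (1/(-2))e^(-2x)
Evaluate: (1/(-2))(e^-2-1)

Answer: (e^-2-1)/(-2)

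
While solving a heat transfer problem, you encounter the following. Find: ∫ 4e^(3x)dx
Since d/dx[e^(3x)] = 3e^(3x), we get 4/3 e^(3x) + C

Answer: (4/3)e^(3x) + C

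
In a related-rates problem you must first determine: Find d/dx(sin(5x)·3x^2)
Product rule: (fg)'=f'g + fg'
f=sin(5x), f'=5·cos(5x)
g=3x^2, g'=6x

Answer: 15·cos(5x)·x^2 + 6·sin(5x)·x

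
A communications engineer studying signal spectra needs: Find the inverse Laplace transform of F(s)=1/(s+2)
L^(-1){1/(s-a)} = c·e^(at)
Here a = -2, c = 1

Answer: e^(-2t)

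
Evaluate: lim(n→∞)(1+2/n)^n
This is the definition of e^2: lim(1 + 2/n)^n = e^2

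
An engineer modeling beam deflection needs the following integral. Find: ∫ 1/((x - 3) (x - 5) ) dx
Partial fractions: 1/((x-3)(x-5))=A/(x-3)+B/(x-5)
A=-1/2, B=1/2
∫ [-1/2· 1/(x-3)+1/2· 1/(x-5)] dx
=(1/2)[ln|x-5| - ln|x-3|]+C

Answer: (1/2)·ln|(x-5)/(x-3)|+C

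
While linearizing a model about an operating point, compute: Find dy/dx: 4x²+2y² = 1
Differentiate: 8x + 4y·(dy/dx) = 0
dy/dx = -8x/(4y) = -2·(x/y)

Answer: dy/dx = -2·(x/y)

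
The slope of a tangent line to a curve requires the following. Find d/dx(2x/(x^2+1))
Quotient rule: (f/g)' = (f'g - fg')/g²
f = 2x, f' = 2
g = x^2+1, g' = 2x

Answer: (2·(x^2+1)-4x^2)/(x^2+1)²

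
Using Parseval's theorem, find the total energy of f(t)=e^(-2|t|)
Parseval's theorem: E = integral |f(t)|^2 dt = (1/2pi) integral |F(omega)|^2 domega
E = integral_{-inf}^{inf} e^(-4|t|) dt = 2 * integral_0^inf e^(-4t) dt = 2/(2 * 2) = 1/2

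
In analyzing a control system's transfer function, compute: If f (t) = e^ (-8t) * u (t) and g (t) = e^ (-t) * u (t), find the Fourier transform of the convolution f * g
By the convolution theorem: F{f*g} = F(omega)*G(omega)
F(omega) = 1/(8+j*omega), G(omega) = 1/(1+j*omega)
F{f*g} = 1/((8+j*omega)(1+j*omega))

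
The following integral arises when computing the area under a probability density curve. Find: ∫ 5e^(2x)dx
Since d/dx[e^(2x)]=2e^(2x), we get 5/2 e^(2x)+C

Answer: (5/2)e^(2x)+C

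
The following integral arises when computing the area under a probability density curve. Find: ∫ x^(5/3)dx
Power rule: ∫ x^(5/3) dx=x^(8/3)/(8/3) + C

Answer: (3/8)·x^(8/3) + C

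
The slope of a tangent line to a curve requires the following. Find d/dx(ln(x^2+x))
Chain rule: d/dx[ln(u)] = u'/u where u = x^2+x
u' = 2x+1

Answer: (2x+1)/(x^2+x)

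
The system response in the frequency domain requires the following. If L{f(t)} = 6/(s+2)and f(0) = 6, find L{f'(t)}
L{f'(t)}=s·F(s) - f(0)=6s/(s + 2) - 6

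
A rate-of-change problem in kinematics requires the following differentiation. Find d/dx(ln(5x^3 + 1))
Chain rule: d/dx[ln(u)]=u'/u where u=5x^3 + 1
u'=15x^2

Answer: (15x^2)/(5x^3 + 1)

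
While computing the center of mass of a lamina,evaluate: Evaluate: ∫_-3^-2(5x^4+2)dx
Step 1: Find antiderivative F(x)=x^5 + 2x
Step 2: F(-2) - F(-3)=-36 - (-249)=213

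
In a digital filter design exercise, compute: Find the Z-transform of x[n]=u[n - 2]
Using the time-shift property: Z{u[n-2]} = z^(-2) * z/(z-1)
= z^(-1)/(z-1)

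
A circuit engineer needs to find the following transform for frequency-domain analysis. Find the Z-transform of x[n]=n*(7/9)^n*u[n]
Using the property Z{n * a^n * u[n]} = az/(z-a)^2
With a = 7/9: X(z) = (7/9)z/(z - 7/9)^2, |z| > 7/9

Answer: (7/9)z/(z - 7/9)^2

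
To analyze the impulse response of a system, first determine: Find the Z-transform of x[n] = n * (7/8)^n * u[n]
Using the property Z{n*a^n*u[n]}=az/(z-a)^2
With a=7/8: X(z)=(7/8)z/(z - 7/8)^2, |z| > 7/8

Answer: (7/8)z/(z - 7/8)^2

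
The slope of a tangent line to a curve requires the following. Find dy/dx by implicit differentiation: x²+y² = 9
Differentiate both sides: 2x+2y·(dy/dx) = 0
Solve: dy/dx = -2x/(2y) = -x/y

Answer: dy/dx = -x/y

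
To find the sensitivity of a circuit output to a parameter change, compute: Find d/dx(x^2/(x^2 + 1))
Quotient rule: (f/g)' = (f'g - fg')/g²
f = x^2, f' = 2x
g = x^2+1, g' = 2x

Answer: (2x·(x^2+1)-2x^3)/(x^2+1)²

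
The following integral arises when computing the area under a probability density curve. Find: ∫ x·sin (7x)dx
By parts: u = x, dv = sin(7x) dx
du = dx, v = -cos(7x)/7
= -x·cos(7x)/7+sin(7x)/7²+C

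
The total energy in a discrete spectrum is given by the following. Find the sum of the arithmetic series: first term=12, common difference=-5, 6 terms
Last term: a_n=12+(6-1)·-5=-13
Sum=n(a_1+a_n)/2=6(12+(-13))/2=-3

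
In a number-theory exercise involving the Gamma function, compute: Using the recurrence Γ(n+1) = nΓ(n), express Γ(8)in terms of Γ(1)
Γ(8)=7Γ(7)=7·6Γ(6)=...=7!·Γ(1)=5040·Γ(1)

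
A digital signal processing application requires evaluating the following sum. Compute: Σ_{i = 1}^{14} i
Using formula: Σ i^1=n(n + 1)/2=14·15/2=105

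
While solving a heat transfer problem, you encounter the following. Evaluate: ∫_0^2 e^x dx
Antiderivative: e^x
Evaluate: (e^2-1)

Answer: e^2-1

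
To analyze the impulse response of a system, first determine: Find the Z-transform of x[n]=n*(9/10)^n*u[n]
Using the property Z{n * a^n * u[n]}=az/(z-a)^2
With a=9/10: X(z)=(9/10)z/(z - 9/10)^2, |z| > 9/10

Answer: (9/10)z/(z - 9/10)^2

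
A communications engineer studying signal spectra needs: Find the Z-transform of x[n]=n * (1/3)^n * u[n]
Using the property Z{n*a^n*u[n]}=az/(z-a)^2
With a=1/3: X(z)=(1/3)z/(z - 1/3)^2, |z| > 1/3

Answer: (1/3)z/(z - 1/3)^2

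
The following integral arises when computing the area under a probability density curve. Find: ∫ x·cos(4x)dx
By parts: u = x, dv = cos(4x) dx
du = dx, v = sin(4x)/4
= x·sin(4x)/4+cos(4x)/4²+C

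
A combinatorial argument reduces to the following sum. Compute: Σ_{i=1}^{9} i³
Using formula: Σ i^3=[n(n + 1)/2]²=[9·10/2]²=2025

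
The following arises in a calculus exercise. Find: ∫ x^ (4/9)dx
Power rule: ∫ x^(4/9) dx = x^(13/9)/(13/9) + C

Answer: (9/13)·x^(13/9) + C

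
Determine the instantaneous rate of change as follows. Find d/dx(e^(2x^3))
Chain rule: d/dx[e^u]=e^u · u' where u=2x^3
u'=6x^2

Answer: 6x^2·e^(2x^3)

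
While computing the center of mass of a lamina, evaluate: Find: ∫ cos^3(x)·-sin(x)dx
Let u=cos(x), du=-sin(x) dx
∫ u^3 du=u^4/4 + C

Answer: cos^4(x)/4 + C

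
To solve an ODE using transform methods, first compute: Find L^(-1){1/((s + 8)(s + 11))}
Partial fractions: 1/((s+8)(s+11)) = A/(s+8)+B/(s+11)
Cover-up: A = 1/(s+11)|_{s = -8} = 1/3; B = 1/(s+8)|_{s = -11} = -1/3
L^(-1) = (1/3)e^(-8t) - (1/3)e^(-11t)

Answer: (1/3)(e^(-8t) - e^(-11t))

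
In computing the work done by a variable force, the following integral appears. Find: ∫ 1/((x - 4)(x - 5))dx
Partial fractions: 1/((x-4)(x-5))=A/(x-4)+B/(x-5)
A=-1, B=1
∫ [-1· 1/(x-4)+1· 1/(x-5)] dx
=(1)[ln|x-5| - ln|x-4|]+C

Answer: ln|(x-5)/(x-4)|+C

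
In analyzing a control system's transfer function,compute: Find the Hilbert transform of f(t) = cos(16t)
The Hilbert transform shifts each frequency component by -pi/2.
H{cos(wt)} = sin(wt)
With w = 16: H{cos(16t)} = sin(16t)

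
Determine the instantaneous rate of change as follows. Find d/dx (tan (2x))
Chain rule: d/dx[tan(u)] = sec²(u)·u' where u = 2x
u' = 2

Answer: 2·sec²(2x)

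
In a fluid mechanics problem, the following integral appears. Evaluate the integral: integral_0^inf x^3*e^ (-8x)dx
This is a Gamma integral. Substitute u=8x (du=8 dx):
integral_0^inf x^3 * e^(-8x) dx=(1/8^4) integral_0^inf u^3 * e^(-u) du
=Gamma(4)/8^4=3!/8^4=6/4096

Answer: 3/2048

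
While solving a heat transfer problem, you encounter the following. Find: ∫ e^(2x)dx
Since d/dx[e^(2x)] = 2e^(2x), we get 1/2 e^(2x)+C

Answer: (1/2)e^(2x)+C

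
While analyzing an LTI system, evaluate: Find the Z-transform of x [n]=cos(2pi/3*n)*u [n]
Z{cos(w0 * n) * u[n]}=z(z - cos(w0))/(z^2-2z * cos(w0)+1)
With w0=2pi/3: X(z)=z(z - cos(2pi/3))/(z^2-2z * cos(2pi/3)+1)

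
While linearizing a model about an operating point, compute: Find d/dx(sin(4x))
Chain rule: d/dx[sin(u)] = cos(u)·u' where u = 4x
u' = 4

Answer: 4·cos(4x)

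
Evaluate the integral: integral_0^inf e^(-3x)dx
integral_0^inf e^(-3x) dx = [-1/3 * e^(-3x)]_0^inf
= 0 - (-1/3) = 1/3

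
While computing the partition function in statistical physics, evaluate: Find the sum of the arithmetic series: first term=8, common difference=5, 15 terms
Last term: a_n = 8+(15-1)·5 = 78
Sum = n(a_1+a_n)/2 = 15(8+78)/2 = 645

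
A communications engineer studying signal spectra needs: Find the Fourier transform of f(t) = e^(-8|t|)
Using the standard pair: F{e^(-a|t|)}=2a/(a^2+omega^2)
With a=8: F(omega)=16/(64+omega^2)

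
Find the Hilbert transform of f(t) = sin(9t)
The Hilbert transform shifts each frequency component by -pi/2.
H{sin(wt)}=-cos(wt)
With w=9: H{sin(9t)}=-cos(9t)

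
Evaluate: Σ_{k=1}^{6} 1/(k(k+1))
Partial fractions: 1/(k(k + 1)) = 1/k - 1/(k + 1)
Telescoping sum: 1(1 - 1/7) = 1·6/7

Answer: 6/7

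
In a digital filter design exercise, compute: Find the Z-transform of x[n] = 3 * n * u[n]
Z{n*u[n]}=z/(z-1)^2
By linearity: Z{3*n*u[n]}=3z/(z-1)^2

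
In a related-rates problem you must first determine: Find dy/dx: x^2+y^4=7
Differentiate: 2x+4y^3·(dy/dx) = 0
dy/dx = -2x/(4y^3)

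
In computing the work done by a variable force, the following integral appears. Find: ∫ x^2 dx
Using power rule: ∫ x^2 dx=1/3 x^3+C=(1/3)x^3+C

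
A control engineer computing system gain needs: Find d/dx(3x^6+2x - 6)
Power rule: d/dx(ax^n) = n·a·x^(n-1)
Term by term: 18·x^5 + 2

Answer: 18x^5 + 2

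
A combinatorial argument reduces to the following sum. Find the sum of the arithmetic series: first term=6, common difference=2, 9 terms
Last term: a_n=6 + (9 - 1)·2=22
Sum=n(a_1 + a_n)/2=9(6 + 22)/2=126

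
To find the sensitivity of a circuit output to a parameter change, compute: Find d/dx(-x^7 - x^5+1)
Power rule: d/dx(ax^n) = n·a·x^(n-1)
Term by term: -7·x^6 - 5·x^4

Answer: -7x^6 - 5x^4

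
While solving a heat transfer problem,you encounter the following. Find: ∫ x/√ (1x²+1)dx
Let u = x²+1, du = 2x dx
∫ (1/2)·u^(-1/2) du = √u+C

Answer: √(x²+1)+C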